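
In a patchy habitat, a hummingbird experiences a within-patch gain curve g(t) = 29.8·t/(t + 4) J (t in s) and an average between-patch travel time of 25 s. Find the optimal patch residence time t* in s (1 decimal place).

10.0 s

Optimal t* satisfies g'(t*) = g(t*)/(T + t*).
g'(t) = 29.8·4/(t + 4)². Setting 29.8·4/(t+4)² = 29.8t/[(t+4)(25+t)] gives 4(25+t) = t(t+4), so t² = 4×25 = 100.
t* = √100 = 10 s.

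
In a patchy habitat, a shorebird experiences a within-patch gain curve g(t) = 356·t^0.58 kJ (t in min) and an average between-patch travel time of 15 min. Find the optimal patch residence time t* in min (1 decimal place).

By the marginal value theorem, leave when the instantaneous gain rate g'(t) equals the habitat-wide average g(t)/(T + t).
g'(t) = 0.58·356·t^-0.42. Setting 0.58·356·t^-0.42 = 356·t^0.58/(15+t) gives 0.58(15+t) = t, so 0.42·t = 0.58×15.
t* = 0.58×15/0.42 = 20.71 min.

20.7 min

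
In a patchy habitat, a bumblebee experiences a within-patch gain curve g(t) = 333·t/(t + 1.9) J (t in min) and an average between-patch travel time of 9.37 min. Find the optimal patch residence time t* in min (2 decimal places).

4.22 min

Maximise g(t)/(T+t): set derivative to zero → g'(t)(T+t) = g(t).
g'(t) = 333·1.9/(t + 1.9)². Setting 333·1.9/(t+1.9)² = 333t/[(t+1.9)(9.37+t)] gives 1.9(9.37+t) = t(t+1.9), so t² = 1.9×9.37 = 17.8.
t* = √17.8 = 4.219 min.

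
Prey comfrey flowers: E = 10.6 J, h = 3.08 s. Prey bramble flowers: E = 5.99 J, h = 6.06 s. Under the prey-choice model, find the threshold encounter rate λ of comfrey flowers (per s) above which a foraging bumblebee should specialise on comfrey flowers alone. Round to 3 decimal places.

The zero-one rule: include bramble flowers iff E₂/h₂ > λE₁/(1+λh₁). Equality gives the switch point.
λE₁h₂ = E₂ + λE₂h₁ ⇒ λ = E₂/(E₁h₂ − E₂h₁) = 5.99/(64.24 − 18.45) = 0.1308 per s.

0.131 per s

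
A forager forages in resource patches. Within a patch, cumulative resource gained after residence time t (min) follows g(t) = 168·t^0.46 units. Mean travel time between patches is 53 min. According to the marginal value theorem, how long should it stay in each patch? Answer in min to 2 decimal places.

By the marginal value theorem, leave when the instantaneous gain rate g'(t) equals the habitat-wide average g(t)/(T + t).
g'(t) = 0.46·168·t^-0.54. Setting 0.46·168·t^-0.54 = 168·t^0.46/(53+t) gives 0.46(53+t) = t, so 0.54·t = 0.46×53.
t* = 0.46×53/0.54 = 45.15 min.

45.15 min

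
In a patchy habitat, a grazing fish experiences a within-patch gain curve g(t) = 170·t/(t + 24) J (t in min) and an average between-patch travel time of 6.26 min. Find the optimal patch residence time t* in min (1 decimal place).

Optimal t* satisfies g'(t*) = g(t*)/(T + t*).
g'(t) = 170·24/(t + 24)². Setting 170·24/(t+24)² = 170t/[(t+24)(6.26+t)] gives 24(6.26+t) = t(t+24), so t² = 24×6.26 = 150.2.
t* = √150.2 = 12.26 min.

12.3 min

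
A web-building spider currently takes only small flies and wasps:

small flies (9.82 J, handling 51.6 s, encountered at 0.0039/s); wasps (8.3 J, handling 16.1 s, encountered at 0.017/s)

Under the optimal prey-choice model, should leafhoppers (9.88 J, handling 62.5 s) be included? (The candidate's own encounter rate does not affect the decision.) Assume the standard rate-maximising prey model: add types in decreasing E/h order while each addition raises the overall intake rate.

Yes

Current rate: (0.0039×9.82 + 0.017×8.3)/(1 + 0.0039×51.6 + 0.017×16.1) = 0.1216 J/s.
leafhoppers: E/h = 9.88/62.5 = 0.1581 J/s.
0.1581 > 0.1216, so adding leafhoppers raises the average — include it.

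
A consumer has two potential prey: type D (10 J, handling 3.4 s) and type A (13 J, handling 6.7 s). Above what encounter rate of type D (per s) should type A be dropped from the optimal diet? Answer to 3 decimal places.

The zero-one rule: include type A iff E₂/h₂ > λE₁/(1+λh₁). Equality gives the switch point.
λE₁h₂ = E₂ + λE₂h₁ ⇒ λ = E₂/(E₁h₂ − E₂h₁) = 13/(67 − 44.2) = 0.5702 per s.

0.570 per s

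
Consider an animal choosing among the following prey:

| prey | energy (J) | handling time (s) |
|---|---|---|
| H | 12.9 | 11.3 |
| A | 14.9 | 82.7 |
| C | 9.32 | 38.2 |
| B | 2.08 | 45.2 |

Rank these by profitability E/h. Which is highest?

H

In descending order of E/h:
H: 12.9/11.3 = 1.14 J/s
C: 9.32/38.2 = 0.244 J/s
A: 14.9/82.7 = 0.18 J/s
B: 2.08/45.2 = 0.046 J/s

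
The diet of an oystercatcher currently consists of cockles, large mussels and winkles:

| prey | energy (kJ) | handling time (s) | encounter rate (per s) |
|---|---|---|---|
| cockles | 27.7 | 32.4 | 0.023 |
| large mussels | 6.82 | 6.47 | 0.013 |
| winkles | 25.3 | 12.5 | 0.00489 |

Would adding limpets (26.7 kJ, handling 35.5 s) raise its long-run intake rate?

Yes

Intake rate on the current diet: R = (0.023×27.7 + 0.013×6.82 + 0.00489×25.3) / (1 + 0.023×32.4 + 0.013×6.47 + 0.00489×12.5) = 0.8495/1.89 = 0.4494 kJ/s.
Profitability of limpets: 26.7/35.5 = 0.7521 kJ/s.
0.7521 > 0.4494, so adding limpets raises the average — include it.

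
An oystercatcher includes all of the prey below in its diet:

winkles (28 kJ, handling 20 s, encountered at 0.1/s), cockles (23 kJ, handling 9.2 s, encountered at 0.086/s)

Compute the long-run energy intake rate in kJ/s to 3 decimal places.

Energy encountered per unit search time: 0.1×28 + 0.086×23 = 4.778 kJ/s.
Handling time per unit search time: 0.1×20 + 0.086×9.2 = 2.791.
Rate = 4.778/(1 + 2.791) = 1.26 kJ/s.

1.260 kJ/s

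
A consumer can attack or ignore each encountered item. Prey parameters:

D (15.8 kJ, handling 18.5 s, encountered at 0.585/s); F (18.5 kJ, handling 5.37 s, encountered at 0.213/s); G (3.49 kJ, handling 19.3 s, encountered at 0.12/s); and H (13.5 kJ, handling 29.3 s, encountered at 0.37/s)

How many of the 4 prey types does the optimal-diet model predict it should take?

1

E/h in descending order: F 3.45, D 0.854, H 0.461, G 0.181 kJ/s. The optimal diet is the largest prefix of this list for which every included type satisfies E_i/h_i > R on the types above it.
Rate on top 1: 1.838. D: 0.854 < 1.838 → exclude; stop.
Optimal diet: F — 1 of 4 types.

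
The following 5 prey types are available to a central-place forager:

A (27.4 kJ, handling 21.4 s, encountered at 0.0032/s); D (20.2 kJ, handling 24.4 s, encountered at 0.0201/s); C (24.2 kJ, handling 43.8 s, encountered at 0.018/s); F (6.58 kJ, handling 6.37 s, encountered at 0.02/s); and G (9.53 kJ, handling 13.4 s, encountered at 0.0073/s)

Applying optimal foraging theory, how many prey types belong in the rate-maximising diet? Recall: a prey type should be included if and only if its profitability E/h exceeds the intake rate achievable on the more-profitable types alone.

5

Rank by E/h (kJ/s): A 1.28, F 1.03, D 0.828, G 0.711, C 0.553. Include each in turn until the next type's E/h falls below the running intake rate.
Rate on top 1: 0.08206. F: 1.03 > 0.08206 → include.
Rate on top 2: 0.1834. D: 0.828 > 0.1834 → include.
Rate on top 3: 0.3708. G: 0.711 > 0.3708 → include.
Rate on top 4: 0.3895. C: 0.553 > 0.3895 → include.
Optimal diet: A, F, D, G, C — 5 of 5 types.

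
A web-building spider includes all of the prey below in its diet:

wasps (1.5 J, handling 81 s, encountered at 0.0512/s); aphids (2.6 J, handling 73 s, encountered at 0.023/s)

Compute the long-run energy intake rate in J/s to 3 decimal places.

0.020 J/s

R = Σλ_iE_i / (1 + Σλ_ih_i)
Numerator: 0.0512×1.5 + 0.023×2.6 = 0.1366
Denominator: 1 + 0.0512×81 + 0.023×73 = 6.826
R = 0.1366/6.826 = 0.02001 J/s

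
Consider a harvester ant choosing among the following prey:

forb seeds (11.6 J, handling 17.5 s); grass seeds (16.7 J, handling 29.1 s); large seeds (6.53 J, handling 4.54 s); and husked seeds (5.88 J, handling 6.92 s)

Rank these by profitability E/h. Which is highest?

large seeds

In descending order of E/h:
large seeds: 6.53/4.54 = 1.44 J/s
husked seeds: 5.88/6.92 = 0.85 J/s
forb seeds: 11.6/17.5 = 0.663 J/s
grass seeds: 16.7/29.1 = 0.574 J/s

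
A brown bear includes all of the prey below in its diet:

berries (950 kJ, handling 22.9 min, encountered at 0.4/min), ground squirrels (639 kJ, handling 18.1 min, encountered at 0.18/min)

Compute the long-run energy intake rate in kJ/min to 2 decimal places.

36.89 kJ/min

R = (0.4×950 + 0.18×639) / (1 + 0.4×22.9 + 0.18×18.1) = 495/13.42 = 36.89 kJ/min.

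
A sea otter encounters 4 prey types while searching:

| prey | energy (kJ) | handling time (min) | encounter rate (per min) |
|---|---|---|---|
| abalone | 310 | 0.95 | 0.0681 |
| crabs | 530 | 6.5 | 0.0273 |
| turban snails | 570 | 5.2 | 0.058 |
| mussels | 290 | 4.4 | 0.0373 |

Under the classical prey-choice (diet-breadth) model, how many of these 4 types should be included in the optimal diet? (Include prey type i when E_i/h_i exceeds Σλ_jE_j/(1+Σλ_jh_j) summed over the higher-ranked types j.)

4

Profitabilities (E/h, kJ/min): abalone 326, turban snails 110, crabs 81.5, mussels 65.9. Add prey in this order while the next type's profitability exceeds the intake rate on those already taken.
Rate on top 1: 19.83. turban snails: 110 > 19.83 → include.
Rate on top 2: 39.65. crabs: 81.5 > 39.65 → include.
Rate on top 3: 44.46. mussels: 65.9 > 44.46 → include.
Optimal diet: abalone, turban snails, crabs, mussels — 4 of 4 types.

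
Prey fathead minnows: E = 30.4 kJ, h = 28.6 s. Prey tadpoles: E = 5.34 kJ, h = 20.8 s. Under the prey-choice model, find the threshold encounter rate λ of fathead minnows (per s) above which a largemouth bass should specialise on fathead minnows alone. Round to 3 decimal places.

At the threshold, the rate on fathead minnows alone equals the profitability of tadpoles: λ·30.4/(1 + λ·28.6) = 5.34/20.8 = 0.2567.
Rearranging, λ(30.4 − 0.2567×28.6) = 0.2567, so λ = 0.2567/23.06 = 0.01113 per s.

0.011 per s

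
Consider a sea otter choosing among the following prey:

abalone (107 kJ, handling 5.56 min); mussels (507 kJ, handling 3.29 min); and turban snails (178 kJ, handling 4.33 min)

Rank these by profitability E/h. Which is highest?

In descending order of E/h:
mussels: 507/3.29 = 154 kJ/min
turban snails: 178/4.33 = 41.1 kJ/min
abalone: 107/5.56 = 19.2 kJ/min

mussels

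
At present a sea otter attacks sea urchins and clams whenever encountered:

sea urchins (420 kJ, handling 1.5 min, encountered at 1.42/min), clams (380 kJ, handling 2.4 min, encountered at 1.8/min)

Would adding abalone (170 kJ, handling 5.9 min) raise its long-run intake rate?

Current rate: (1.42×420 + 1.8×380)/(1 + 1.42×1.5 + 1.8×2.4) = 171.9 kJ/min.
Profitability of abalone: 170/5.9 = 28.81 kJ/min.
Since 28.81 < R, time spent handling abalone is better spent searching.

No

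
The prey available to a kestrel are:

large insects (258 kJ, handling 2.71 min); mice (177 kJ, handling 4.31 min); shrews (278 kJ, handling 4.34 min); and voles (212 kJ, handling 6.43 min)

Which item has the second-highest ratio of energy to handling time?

In descending order of E/h:
large insects: 258/2.71 = 95.2 kJ/min
shrews: 278/4.34 = 64.1 kJ/min
mice: 177/4.31 = 41.1 kJ/min
voles: 212/6.43 = 33 kJ/min

shrews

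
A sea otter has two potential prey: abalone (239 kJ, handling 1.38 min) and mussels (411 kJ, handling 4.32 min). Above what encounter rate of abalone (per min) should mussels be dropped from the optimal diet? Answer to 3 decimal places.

Drop mussels once their profitability E₂/h₂ falls below the rate achievable on abalone alone: E₂/h₂ = λE₁/(1 + λh₁).
Solve for λ: λE₁h₂ = E₂(1 + λh₁) → λ(E₁h₂ − E₂h₁) = E₂ → λ = E₂/(E₁h₂ − E₂h₁).
λ = 411/(239×4.32 − 411×1.38) = 411/465.3 = 0.8833 per min.

0.883 per min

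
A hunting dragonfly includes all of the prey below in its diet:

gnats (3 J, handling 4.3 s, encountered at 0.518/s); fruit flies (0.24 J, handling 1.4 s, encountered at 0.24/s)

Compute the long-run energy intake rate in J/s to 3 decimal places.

R = Σλ_iE_i / (1 + Σλ_ih_i)
Numerator: 0.518×3 + 0.24×0.24 = 1.612
Denominator: 1 + 0.518×4.3 + 0.24×1.4 = 3.563
R = 1.612/3.563 = 0.4523 J/s

0.452 J/s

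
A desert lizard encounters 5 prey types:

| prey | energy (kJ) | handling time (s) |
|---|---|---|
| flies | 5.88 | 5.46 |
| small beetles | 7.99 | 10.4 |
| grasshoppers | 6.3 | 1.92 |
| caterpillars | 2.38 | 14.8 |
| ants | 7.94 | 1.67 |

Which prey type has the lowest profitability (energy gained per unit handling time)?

Profitability E/h (kJ/s): flies = 5.88/5.46 = 1.08, small beetles = 7.99/10.4 = 0.768, grasshoppers = 6.3/1.92 = 3.28, caterpillars = 2.38/14.8 = 0.161, ants = 7.94/1.67 = 4.75.
Ranked: ants > grasshoppers > flies > small beetles > caterpillars.

caterpillars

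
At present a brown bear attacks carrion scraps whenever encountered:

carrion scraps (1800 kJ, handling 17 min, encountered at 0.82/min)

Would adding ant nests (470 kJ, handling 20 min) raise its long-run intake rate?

No

Intake rate on the current diet: R = (0.82×1800) / (1 + 0.82×17) = 1476/14.94 = 98.8 kJ/min.
ant nests: E/h = 470/20 = 23.5 kJ/min.
23.5 < 98.8, so adding ant nests would lower the average — exclude it.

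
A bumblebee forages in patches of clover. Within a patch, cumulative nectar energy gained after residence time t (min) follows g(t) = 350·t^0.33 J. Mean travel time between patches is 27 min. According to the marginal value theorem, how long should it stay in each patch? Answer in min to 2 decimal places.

13.30 min

Optimal t* satisfies g'(t*) = g(t*)/(T + t*).
g'(t) = 0.33·350·t^-0.67. Setting 0.33·350·t^-0.67 = 350·t^0.33/(27+t) gives 0.33(27+t) = t, so 0.67·t = 0.33×27.
t* = 0.33×27/0.67 = 13.3 min.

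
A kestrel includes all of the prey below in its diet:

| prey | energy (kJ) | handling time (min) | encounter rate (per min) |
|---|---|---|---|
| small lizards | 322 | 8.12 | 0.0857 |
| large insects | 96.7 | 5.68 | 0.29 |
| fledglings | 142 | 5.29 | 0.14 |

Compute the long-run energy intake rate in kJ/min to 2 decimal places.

18.49 kJ/min

R = (0.0857×322 + 0.29×96.7 + 0.14×142) / (1 + 0.0857×8.12 + 0.29×5.68 + 0.14×5.29) = 75.52/4.084 = 18.49 kJ/min.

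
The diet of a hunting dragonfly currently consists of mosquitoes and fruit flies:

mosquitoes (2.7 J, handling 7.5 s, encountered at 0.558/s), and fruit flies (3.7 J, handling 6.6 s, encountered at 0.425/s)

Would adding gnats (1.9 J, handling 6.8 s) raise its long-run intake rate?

Current rate: (0.558×2.7 + 0.425×3.7)/(1 + 0.558×7.5 + 0.425×6.6) = 0.3854 J/s.
Profitability of gnats: 1.9/6.8 = 0.2794 J/s.
0.2794 < 0.3854, so adding gnats would lower the average — exclude it.

No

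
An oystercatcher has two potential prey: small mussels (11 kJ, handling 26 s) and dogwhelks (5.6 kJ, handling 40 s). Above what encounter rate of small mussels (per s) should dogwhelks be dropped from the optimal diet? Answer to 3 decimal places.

At the threshold, the rate on small mussels alone equals the profitability of dogwhelks: λ·11/(1 + λ·26) = 5.6/40 = 0.14.
Rearranging, λ(11 − 0.14×26) = 0.14, so λ = 0.14/7.36 = 0.01902 per s.

0.019 per s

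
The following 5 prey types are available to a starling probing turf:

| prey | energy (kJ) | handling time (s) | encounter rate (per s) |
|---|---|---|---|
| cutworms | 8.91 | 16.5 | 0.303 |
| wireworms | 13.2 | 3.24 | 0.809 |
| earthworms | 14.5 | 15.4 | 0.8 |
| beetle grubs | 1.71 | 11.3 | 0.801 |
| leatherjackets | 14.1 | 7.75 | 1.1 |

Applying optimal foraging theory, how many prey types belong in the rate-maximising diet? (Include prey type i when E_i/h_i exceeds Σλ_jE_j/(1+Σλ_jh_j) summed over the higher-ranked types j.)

1

E/h in descending order: wireworms 4.07, leatherjackets 1.82, earthworms 0.942, cutworms 0.54, beetle grubs 0.151 kJ/s. The optimal diet is the largest prefix of this list for which every included type satisfies E_i/h_i > R on the types above it.
Rate on top 1: 2.949. leatherjackets: 1.82 < 2.949 → exclude; stop.
Optimal diet: wireworms — 1 of 5 types.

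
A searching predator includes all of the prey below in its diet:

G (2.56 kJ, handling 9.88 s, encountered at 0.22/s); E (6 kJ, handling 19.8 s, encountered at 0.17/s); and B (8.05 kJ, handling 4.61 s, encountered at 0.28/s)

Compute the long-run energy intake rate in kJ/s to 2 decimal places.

0.49 kJ/s

R = Σλ_iE_i / (1 + Σλ_ih_i)
Numerator: 0.22×2.56 + 0.17×6 + 0.28×8.05 = 3.837
Denominator: 1 + 0.22×9.88 + 0.17×19.8 + 0.28×4.61 = 7.83
R = 3.837/7.83 = 0.49 kJ/s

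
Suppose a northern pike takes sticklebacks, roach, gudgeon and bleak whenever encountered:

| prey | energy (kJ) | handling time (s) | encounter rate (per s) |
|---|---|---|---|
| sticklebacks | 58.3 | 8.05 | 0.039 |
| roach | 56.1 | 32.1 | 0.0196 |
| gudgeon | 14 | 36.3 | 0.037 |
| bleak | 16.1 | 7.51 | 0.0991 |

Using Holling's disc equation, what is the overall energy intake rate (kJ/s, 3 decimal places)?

R = Σλ_iE_i / (1 + Σλ_ih_i)
Numerator: 0.039×58.3 + 0.0196×56.1 + 0.037×14 + 0.0991×16.1 = 5.487
Denominator: 1 + 0.039×8.05 + 0.0196×32.1 + 0.037×36.3 + 0.0991×7.51 = 4.03
R = 5.487/4.03 = 1.361 kJ/s

1.361 kJ/s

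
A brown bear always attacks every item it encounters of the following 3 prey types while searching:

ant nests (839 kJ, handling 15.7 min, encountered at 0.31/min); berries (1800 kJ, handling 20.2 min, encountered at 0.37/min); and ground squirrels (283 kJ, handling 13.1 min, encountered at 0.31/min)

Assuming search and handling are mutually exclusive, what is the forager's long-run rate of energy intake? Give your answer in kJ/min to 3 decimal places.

58.259 kJ/min

R = (0.31×839 + 0.37×1800 + 0.31×283) / (1 + 0.31×15.7 + 0.37×20.2 + 0.31×13.1) = 1014/17.4 = 58.26 kJ/min.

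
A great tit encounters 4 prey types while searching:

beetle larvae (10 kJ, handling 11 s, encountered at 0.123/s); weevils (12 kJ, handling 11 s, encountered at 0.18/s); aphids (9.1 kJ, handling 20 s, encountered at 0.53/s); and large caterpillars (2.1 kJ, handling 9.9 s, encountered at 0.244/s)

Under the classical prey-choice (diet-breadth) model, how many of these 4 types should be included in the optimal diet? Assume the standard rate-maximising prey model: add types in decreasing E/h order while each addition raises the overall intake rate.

Rank by E/h (kJ/s): weevils 1.09, beetle larvae 0.909, aphids 0.455, large caterpillars 0.212. Include each in turn until the next type's E/h falls below the running intake rate.
Rate on top 1: 0.7248. beetle larvae: 0.909 > 0.7248 → include.
Rate on top 2: 0.7824. aphids: 0.455 < 0.7824 → exclude; stop.
Optimal diet: weevils, beetle larvae — 2 of 4 types.

2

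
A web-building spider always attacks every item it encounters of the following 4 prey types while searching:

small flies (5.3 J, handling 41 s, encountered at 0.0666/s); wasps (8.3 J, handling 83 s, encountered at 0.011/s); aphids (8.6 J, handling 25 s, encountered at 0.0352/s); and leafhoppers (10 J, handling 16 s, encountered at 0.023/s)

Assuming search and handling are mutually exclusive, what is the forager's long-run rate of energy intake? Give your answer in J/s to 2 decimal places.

0.17 J/s

R = (0.0666×5.3 + 0.011×8.3 + 0.0352×8.6 + 0.023×10) / (1 + 0.0666×41 + 0.011×83 + 0.0352×25 + 0.023×16) = 0.977/5.892 = 0.1658 J/s.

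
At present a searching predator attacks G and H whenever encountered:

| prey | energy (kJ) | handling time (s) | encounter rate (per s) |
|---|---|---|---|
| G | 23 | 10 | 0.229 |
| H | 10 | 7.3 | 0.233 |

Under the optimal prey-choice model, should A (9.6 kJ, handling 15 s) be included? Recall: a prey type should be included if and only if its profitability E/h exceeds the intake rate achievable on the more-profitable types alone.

No

Current rate: (0.229×23 + 0.233×10)/(1 + 0.229×10 + 0.233×7.3) = 1.522 kJ/s.
A: E/h = 9.6/15 = 0.64 kJ/s.
0.64 < 1.522, so adding A would lower the average — exclude it.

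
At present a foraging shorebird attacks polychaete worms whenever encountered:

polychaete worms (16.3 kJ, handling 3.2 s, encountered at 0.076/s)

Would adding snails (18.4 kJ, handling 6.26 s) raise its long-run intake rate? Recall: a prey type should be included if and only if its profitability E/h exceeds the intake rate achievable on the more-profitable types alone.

Yes

Current rate: (0.076×16.3)/(1 + 0.076×3.2) = 0.9965 kJ/s.
snails: E/h = 18.4/6.26 = 2.939 kJ/s.
Since 2.939 > R, including snails increases the long-run rate.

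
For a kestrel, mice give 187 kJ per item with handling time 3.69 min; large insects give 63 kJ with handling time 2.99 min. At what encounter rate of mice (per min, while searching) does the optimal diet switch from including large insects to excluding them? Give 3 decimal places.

0.193 per min

The zero-one rule: include large insects iff E₂/h₂ > λE₁/(1+λh₁). Equality gives the switch point.
λE₁h₂ = E₂ + λE₂h₁ ⇒ λ = E₂/(E₁h₂ − E₂h₁) = 63/(559.1 − 232.5) = 0.1929 per min.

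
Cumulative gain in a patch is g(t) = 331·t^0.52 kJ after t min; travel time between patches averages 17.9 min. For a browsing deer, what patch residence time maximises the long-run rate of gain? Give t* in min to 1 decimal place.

19.4 min

Maximise g(t)/(T+t): set derivative to zero → g'(t)(T+t) = g(t).
g'(t) = 0.52·331·t^-0.48. Setting 0.52·331·t^-0.48 = 331·t^0.52/(17.9+t) gives 0.52(17.9+t) = t, so 0.48·t = 0.52×17.9.
t* = 0.52×17.9/0.48 = 19.39 min.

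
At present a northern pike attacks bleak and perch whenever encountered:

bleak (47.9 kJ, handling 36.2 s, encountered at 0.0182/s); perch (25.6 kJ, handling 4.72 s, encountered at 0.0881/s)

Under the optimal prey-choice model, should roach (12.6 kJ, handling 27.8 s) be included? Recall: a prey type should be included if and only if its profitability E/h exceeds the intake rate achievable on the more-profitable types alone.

On bleak and perch alone, R = ΣλE/(1+Σλh) = 3.127/2.075 = 1.507 kJ/s.
roach: E/h = 12.6/27.8 = 0.4532 kJ/s.
0.4532 < 1.507, so adding roach would lower the average — exclude it.

No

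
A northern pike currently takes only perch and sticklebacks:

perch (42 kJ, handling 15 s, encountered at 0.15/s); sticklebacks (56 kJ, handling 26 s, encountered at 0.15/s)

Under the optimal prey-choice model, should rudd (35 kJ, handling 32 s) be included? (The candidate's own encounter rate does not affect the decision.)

No

Intake rate on the current diet: R = (0.15×42 + 0.15×56) / (1 + 0.15×15 + 0.15×26) = 14.7/7.15 = 2.056 kJ/s.
rudd: E/h = 35/32 = 1.094 kJ/s.
Since 1.094 < R, time spent handling rudd is better spent searching.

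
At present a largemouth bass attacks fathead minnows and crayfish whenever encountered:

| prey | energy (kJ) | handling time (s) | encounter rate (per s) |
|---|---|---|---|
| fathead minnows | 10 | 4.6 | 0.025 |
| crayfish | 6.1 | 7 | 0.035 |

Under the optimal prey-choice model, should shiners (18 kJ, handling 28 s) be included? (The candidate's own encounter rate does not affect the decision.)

Yes

Current rate: (0.025×10 + 0.035×6.1)/(1 + 0.025×4.6 + 0.035×7) = 0.3408 kJ/s.
Profitability of shiners: 18/28 = 0.6429 kJ/s.
Since 0.6429 > R, including shiners increases the long-run rate.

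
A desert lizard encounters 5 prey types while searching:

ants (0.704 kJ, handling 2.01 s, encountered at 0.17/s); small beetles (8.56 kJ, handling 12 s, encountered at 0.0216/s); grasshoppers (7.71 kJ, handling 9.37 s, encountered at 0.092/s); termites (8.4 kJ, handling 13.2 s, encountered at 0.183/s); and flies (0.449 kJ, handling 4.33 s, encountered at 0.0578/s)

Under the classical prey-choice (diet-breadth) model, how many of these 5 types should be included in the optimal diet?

Rank by E/h (kJ/s): grasshoppers 0.823, small beetles 0.713, termites 0.636, ants 0.35, flies 0.104. Include each in turn until the next type's E/h falls below the running intake rate.
Rate on top 1: 0.3809. small beetles: 0.713 > 0.3809 → include.
Rate on top 2: 0.4216. termites: 0.636 > 0.4216 → include.
Rate on top 3: 0.5359. ants: 0.35 < 0.5359 → exclude; stop.
Optimal diet: grasshoppers, small beetles, termites — 3 of 5 types.

3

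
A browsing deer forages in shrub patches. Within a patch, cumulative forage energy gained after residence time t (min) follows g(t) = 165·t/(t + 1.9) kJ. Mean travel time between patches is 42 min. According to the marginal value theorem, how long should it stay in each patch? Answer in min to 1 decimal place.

Maximise g(t)/(T+t): set derivative to zero → g'(t)(T+t) = g(t).
g'(t) = 165·1.9/(t + 1.9)². Setting 165·1.9/(t+1.9)² = 165t/[(t+1.9)(42+t)] gives 1.9(42+t) = t(t+1.9), so t² = 1.9×42 = 79.8.
t* = √79.8 = 8.933 min.

8.9 min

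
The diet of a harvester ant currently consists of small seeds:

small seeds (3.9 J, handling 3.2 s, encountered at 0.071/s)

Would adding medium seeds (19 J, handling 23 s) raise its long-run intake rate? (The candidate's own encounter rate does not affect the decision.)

Yes

Intake rate on the current diet: R = (0.071×3.9) / (1 + 0.071×3.2) = 0.2769/1.227 = 0.2256 J/s.
Profitability of medium seeds: 19/23 = 0.8261 J/s.
0.8261 > 0.2256, so adding medium seeds raises the average — include it.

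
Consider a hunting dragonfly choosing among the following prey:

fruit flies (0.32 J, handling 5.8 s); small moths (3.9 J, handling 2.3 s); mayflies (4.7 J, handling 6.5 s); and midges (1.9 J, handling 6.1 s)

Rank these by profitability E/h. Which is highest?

small moths

Profitability E/h (J/s): fruit flies = 0.32/5.8 = 0.0552, small moths = 3.9/2.3 = 1.7, mayflies = 4.7/6.5 = 0.723, midges = 1.9/6.1 = 0.311.
Ranked: small moths > mayflies > midges > fruit flies.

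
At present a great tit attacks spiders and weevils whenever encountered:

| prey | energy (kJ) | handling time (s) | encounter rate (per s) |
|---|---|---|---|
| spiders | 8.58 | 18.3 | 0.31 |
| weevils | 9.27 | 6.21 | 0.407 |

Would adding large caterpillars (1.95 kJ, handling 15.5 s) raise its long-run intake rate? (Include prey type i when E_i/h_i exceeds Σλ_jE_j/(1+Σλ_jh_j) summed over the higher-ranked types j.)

On spiders and weevils alone, R = ΣλE/(1+Σλh) = 6.433/9.2 = 0.6992 kJ/s.
Profitability of large caterpillars: 1.95/15.5 = 0.1258 kJ/s.
0.1258 < 0.6992, so adding large caterpillars would lower the average — exclude it.

No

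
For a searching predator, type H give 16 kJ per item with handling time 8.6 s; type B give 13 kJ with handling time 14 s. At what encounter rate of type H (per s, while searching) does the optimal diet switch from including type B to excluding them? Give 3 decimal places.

Drop type B once their profitability E₂/h₂ falls below the rate achievable on type H alone: E₂/h₂ = λE₁/(1 + λh₁).
Solve for λ: λE₁h₂ = E₂(1 + λh₁) → λ(E₁h₂ − E₂h₁) = E₂ → λ = E₂/(E₁h₂ − E₂h₁).
λ = 13/(16×14 − 13×8.6) = 13/112.2 = 0.1159 per s.

0.116 per s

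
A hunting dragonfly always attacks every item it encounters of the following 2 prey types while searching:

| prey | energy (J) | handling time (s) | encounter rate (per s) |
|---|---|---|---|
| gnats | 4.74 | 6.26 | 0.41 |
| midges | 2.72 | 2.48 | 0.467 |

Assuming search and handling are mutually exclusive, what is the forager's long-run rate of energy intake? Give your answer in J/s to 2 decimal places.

0.68 J/s

R = (0.41×4.74 + 0.467×2.72) / (1 + 0.41×6.26 + 0.467×2.48) = 3.214/4.725 = 0.6802 J/s.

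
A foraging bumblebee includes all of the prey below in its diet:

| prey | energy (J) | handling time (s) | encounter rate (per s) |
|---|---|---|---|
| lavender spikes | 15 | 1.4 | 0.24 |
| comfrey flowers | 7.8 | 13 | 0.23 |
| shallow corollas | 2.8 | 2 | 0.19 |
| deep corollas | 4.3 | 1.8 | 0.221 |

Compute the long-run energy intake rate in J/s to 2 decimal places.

1.35 J/s

Energy encountered per unit search time: 0.24×15 + 0.23×7.8 + 0.19×2.8 + 0.221×4.3 = 6.876 J/s.
Handling time per unit search time: 0.24×1.4 + 0.23×13 + 0.19×2 + 0.221×1.8 = 4.104.
Rate = 6.876/(1 + 4.104) = 1.347 J/s.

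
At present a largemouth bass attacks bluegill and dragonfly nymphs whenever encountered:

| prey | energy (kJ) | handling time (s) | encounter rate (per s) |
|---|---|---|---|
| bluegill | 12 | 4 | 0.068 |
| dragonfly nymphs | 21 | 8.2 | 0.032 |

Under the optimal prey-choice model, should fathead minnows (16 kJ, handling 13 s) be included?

Intake rate on the current diet: R = (0.068×12 + 0.032×21) / (1 + 0.068×4 + 0.032×8.2) = 1.488/1.534 = 0.9698 kJ/s.
Profitability of fathead minnows: 16/13 = 1.231 kJ/s.
1.231 > 0.9698, so adding fathead minnows raises the average — include it.

Yes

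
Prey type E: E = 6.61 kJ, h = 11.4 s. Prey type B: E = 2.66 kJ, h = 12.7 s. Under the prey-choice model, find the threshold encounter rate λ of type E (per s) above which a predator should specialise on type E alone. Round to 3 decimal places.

Drop type B once their profitability E₂/h₂ falls below the rate achievable on type E alone: E₂/h₂ = λE₁/(1 + λh₁).
Solve for λ: λE₁h₂ = E₂(1 + λh₁) → λ(E₁h₂ − E₂h₁) = E₂ → λ = E₂/(E₁h₂ − E₂h₁).
λ = 2.66/(6.61×12.7 − 2.66×11.4) = 2.66/53.62 = 0.04961 per s.

0.050 per s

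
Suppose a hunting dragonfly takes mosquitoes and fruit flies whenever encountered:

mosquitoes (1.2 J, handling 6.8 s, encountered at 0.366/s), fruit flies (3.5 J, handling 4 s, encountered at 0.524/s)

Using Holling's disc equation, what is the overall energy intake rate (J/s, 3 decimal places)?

0.407 J/s

Energy encountered per unit search time: 0.366×1.2 + 0.524×3.5 = 2.273 J/s.
Handling time per unit search time: 0.366×6.8 + 0.524×4 = 4.585.
Rate = 2.273/(1 + 4.585) = 0.407 J/s.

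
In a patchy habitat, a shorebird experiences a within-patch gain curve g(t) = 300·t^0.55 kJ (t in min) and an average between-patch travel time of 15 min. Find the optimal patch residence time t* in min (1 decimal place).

Optimal t* satisfies g'(t*) = g(t*)/(T + t*).
g'(t) = 0.55·300·t^-0.45. Setting 0.55·300·t^-0.45 = 300·t^0.55/(15+t) gives 0.55(15+t) = t, so 0.45·t = 0.55×15.
t* = 0.55×15/0.45 = 18.33 min.

18.3 min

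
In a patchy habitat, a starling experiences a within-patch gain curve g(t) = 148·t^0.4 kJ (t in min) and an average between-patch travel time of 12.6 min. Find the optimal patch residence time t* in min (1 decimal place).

8.4 min

Optimal t* satisfies g'(t*) = g(t*)/(T + t*).
g'(t) = 0.4·148·t^-0.6. Setting 0.4·148·t^-0.6 = 148·t^0.4/(12.6+t) gives 0.4(12.6+t) = t, so 0.60·t = 0.4×12.6.
t* = 0.4×12.6/0.60 = 8.4 min.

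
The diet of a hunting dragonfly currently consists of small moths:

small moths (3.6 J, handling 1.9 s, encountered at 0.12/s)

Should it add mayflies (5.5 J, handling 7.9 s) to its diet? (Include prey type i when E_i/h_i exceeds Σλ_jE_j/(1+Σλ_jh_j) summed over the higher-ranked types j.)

Intake rate on the current diet: R = (0.12×3.6) / (1 + 0.12×1.9) = 0.432/1.228 = 0.3518 J/s.
Profitability of mayflies: 5.5/7.9 = 0.6962 J/s.
0.6962 > 0.3518, so adding mayflies raises the average — include it.

Yes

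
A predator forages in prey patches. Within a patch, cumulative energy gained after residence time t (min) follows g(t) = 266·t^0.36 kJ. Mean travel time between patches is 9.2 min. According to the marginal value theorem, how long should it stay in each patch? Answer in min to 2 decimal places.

Optimal t* satisfies g'(t*) = g(t*)/(T + t*).
g'(t) = 0.36·266·t^-0.64. Setting 0.36·266·t^-0.64 = 266·t^0.36/(9.2+t) gives 0.36(9.2+t) = t, so 0.64·t = 0.36×9.2.
t* = 0.36×9.2/0.64 = 5.175 min.

5.17 min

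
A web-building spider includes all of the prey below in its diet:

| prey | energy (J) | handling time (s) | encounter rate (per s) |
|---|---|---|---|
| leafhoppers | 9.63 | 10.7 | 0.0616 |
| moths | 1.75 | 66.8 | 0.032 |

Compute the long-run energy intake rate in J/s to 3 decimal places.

R = (0.0616×9.63 + 0.032×1.75) / (1 + 0.0616×10.7 + 0.032×66.8) = 0.6492/3.797 = 0.171 J/s.

0.171 J/s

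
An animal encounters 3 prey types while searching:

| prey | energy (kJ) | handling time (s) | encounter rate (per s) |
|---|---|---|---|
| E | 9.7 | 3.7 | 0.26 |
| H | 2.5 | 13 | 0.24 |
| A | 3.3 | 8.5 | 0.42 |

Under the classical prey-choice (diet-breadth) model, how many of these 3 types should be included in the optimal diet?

1

Profitabilities (E/h, kJ/s): E 2.62, A 0.388, H 0.192. Add prey in this order while the next type's profitability exceeds the intake rate on those already taken.
Rate on top 1: 1.285. A: 0.388 < 1.285 → exclude; stop.
Optimal diet: E — 1 of 3 types.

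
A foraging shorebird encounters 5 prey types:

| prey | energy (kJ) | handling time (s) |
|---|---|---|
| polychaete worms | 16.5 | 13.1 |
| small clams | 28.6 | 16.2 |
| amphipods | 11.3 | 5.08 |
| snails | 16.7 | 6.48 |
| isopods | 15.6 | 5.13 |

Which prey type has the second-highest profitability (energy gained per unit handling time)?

In descending order of E/h:
isopods: 15.6/5.13 = 3.04 kJ/s
snails: 16.7/6.48 = 2.58 kJ/s
amphipods: 11.3/5.08 = 2.22 kJ/s
small clams: 28.6/16.2 = 1.77 kJ/s
polychaete worms: 16.5/13.1 = 1.26 kJ/s

snails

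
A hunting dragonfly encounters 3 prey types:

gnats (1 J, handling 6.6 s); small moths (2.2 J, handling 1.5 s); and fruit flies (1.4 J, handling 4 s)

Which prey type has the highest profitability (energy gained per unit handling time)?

small moths

Profitability E/h (J/s): gnats = 1/6.6 = 0.152, small moths = 2.2/1.5 = 1.47, fruit flies = 1.4/4 = 0.35.
Ranked: small moths > fruit flies > gnats.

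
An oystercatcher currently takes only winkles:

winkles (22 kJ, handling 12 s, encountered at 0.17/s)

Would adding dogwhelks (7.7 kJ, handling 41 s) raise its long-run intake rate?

No

Current rate: (0.17×22)/(1 + 0.17×12) = 1.23 kJ/s.
Profitability of dogwhelks: 7.7/41 = 0.1878 kJ/s.
Since 0.1878 < R, time spent handling dogwhelks is better spent searching.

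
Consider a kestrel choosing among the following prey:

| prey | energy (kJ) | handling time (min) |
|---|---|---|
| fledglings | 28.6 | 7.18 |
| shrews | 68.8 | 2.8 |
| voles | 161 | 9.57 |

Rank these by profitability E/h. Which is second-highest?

voles

In descending order of E/h:
shrews: 68.8/2.8 = 24.6 kJ/min
voles: 161/9.57 = 16.8 kJ/min
fledglings: 28.6/7.18 = 3.98 kJ/min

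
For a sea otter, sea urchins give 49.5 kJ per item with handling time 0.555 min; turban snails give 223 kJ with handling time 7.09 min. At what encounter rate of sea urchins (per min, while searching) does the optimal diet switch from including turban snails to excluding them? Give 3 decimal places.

The zero-one rule: include turban snails iff E₂/h₂ > λE₁/(1+λh₁). Equality gives the switch point.
λE₁h₂ = E₂ + λE₂h₁ ⇒ λ = E₂/(E₁h₂ − E₂h₁) = 223/(351 − 123.8) = 0.9816 per min.

0.982 per min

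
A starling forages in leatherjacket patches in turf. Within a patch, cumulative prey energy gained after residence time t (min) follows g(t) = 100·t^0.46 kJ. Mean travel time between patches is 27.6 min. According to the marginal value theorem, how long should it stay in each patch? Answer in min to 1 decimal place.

By the marginal value theorem, leave when the instantaneous gain rate g'(t) equals the habitat-wide average g(t)/(T + t).
g'(t) = 0.46·100·t^-0.54. Setting 0.46·100·t^-0.54 = 100·t^0.46/(27.6+t) gives 0.46(27.6+t) = t, so 0.54·t = 0.46×27.6.
t* = 0.46×27.6/0.54 = 23.51 min.

23.5 min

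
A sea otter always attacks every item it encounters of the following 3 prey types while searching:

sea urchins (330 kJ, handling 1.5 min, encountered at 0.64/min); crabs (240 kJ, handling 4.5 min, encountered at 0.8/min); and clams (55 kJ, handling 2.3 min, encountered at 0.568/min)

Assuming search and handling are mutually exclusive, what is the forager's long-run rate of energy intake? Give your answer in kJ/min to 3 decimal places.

R = (0.64×330 + 0.8×240 + 0.568×55) / (1 + 0.64×1.5 + 0.8×4.5 + 0.568×2.3) = 434.4/6.866 = 63.27 kJ/min.

63.270 kJ/min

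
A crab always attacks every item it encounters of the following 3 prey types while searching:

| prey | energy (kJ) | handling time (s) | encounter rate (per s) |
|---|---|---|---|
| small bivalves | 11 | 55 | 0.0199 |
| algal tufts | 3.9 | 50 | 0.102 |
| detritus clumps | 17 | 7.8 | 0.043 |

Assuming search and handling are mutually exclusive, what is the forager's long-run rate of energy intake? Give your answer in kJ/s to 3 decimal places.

0.179 kJ/s

R = (0.0199×11 + 0.102×3.9 + 0.043×17) / (1 + 0.0199×55 + 0.102×50 + 0.043×7.8) = 1.348/7.53 = 0.179 kJ/s.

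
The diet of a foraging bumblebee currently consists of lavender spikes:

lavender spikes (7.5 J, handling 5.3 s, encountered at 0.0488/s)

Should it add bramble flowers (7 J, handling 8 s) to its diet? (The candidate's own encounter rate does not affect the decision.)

Intake rate on the current diet: R = (0.0488×7.5) / (1 + 0.0488×5.3) = 0.366/1.259 = 0.2908 J/s.
bramble flowers: E/h = 7/8 = 0.875 J/s.
Since 0.875 > R, including bramble flowers increases the long-run rate.

Yes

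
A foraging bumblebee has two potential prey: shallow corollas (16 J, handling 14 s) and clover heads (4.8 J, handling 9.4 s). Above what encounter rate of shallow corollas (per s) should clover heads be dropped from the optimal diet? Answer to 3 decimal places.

0.058 per s

Drop clover heads once their profitability E₂/h₂ falls below the rate achievable on shallow corollas alone: E₂/h₂ = λE₁/(1 + λh₁).
Solve for λ: λE₁h₂ = E₂(1 + λh₁) → λ(E₁h₂ − E₂h₁) = E₂ → λ = E₂/(E₁h₂ − E₂h₁).
λ = 4.8/(16×9.4 − 4.8×14) = 4.8/83.2 = 0.05769 per s.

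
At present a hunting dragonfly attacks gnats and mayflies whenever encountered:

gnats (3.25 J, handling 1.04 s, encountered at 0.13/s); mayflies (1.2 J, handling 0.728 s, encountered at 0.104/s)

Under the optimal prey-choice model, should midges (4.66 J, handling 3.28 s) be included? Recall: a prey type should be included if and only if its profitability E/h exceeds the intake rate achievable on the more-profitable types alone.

On gnats and mayflies alone, R = ΣλE/(1+Σλh) = 0.5473/1.211 = 0.452 J/s.
Profitability of midges: 4.66/3.28 = 1.421 J/s.
1.421 > 0.452, so adding midges raises the average — include it.

Yes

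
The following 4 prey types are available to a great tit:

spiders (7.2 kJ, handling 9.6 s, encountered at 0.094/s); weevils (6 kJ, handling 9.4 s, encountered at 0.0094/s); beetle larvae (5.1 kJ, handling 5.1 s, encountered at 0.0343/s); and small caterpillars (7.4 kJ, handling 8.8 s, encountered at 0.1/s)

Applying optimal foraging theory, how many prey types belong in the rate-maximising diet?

4

Profitabilities (E/h, kJ/s): beetle larvae 1, small caterpillars 0.841, spiders 0.75, weevils 0.638. Add prey in this order while the next type's profitability exceeds the intake rate on those already taken.
Rate on top 1: 0.1489. small caterpillars: 0.841 > 0.1489 → include.
Rate on top 2: 0.4452. spiders: 0.75 > 0.4452 → include.
Rate on top 3: 0.5382. weevils: 0.638 > 0.5382 → include.
Optimal diet: beetle larvae, small caterpillars, spiders, weevils — 4 of 4 types.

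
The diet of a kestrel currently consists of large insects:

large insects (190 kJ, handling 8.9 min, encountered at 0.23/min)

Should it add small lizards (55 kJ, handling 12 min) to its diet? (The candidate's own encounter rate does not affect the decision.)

Intake rate on the current diet: R = (0.23×190) / (1 + 0.23×8.9) = 43.7/3.047 = 14.34 kJ/min.
Profitability of small lizards: 55/12 = 4.583 kJ/min.
4.583 < 14.34, so adding small lizards would lower the average — exclude it.

No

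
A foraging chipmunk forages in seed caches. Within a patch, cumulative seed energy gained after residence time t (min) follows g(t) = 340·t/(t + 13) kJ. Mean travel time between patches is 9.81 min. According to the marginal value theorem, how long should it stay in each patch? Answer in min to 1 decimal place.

Maximise g(t)/(T+t): set derivative to zero → g'(t)(T+t) = g(t).
g'(t) = 340·13/(t + 13)². Setting 340·13/(t+13)² = 340t/[(t+13)(9.81+t)] gives 13(9.81+t) = t(t+13), so t² = 13×9.81 = 127.5.
t* = √127.5 = 11.29 min.

11.3 min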